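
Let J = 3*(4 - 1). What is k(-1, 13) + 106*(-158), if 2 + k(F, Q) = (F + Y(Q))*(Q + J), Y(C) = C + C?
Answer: -16200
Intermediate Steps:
J = 9 (J = 3*3 = 9)
Y(C) = 2*C
k(F, Q) = -2 + (9 + Q)*(F + 2*Q) (k(F, Q) = -2 + (F + 2*Q)*(Q + 9) = -2 + (F + 2*Q)*(9 + Q) = -2 + (9 + Q)*(F + 2*Q))
k(-1, 13) + 106*(-158) = (-2 + 2*13**2 + 9*(-1) + 18*13 - 1*13) + 106*(-158) = (-2 + 2*169 - 9 + 234 - 13) - 16748 = (-2 + 338 - 9 + 234 - 13) - 16748 = 548 - 16748 = -16200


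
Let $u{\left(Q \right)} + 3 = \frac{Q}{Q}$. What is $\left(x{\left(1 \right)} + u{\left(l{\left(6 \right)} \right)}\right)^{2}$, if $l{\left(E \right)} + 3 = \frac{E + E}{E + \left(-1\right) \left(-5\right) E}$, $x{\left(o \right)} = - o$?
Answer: $9$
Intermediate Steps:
$l{\left(E \right)} = - \frac{8}{3}$ ($l{\left(E \right)} = -3 + \frac{E + E}{E + \left(-1\right) \left(-5\right) E} = -3 + \frac{2 E}{E + 5 E} = -3 + \frac{2 E}{6 E} = -3 + 2 E \frac{1}{6 E} = -3 + \frac{1}{3} = - \frac{8}{3}$)
$u{\left(Q \right)} = -2$ ($u{\left(Q \right)} = -3 + \frac{Q}{Q} = -3 + 1 = -2$)
$\left(x{\left(1 \right)} + u{\left(l{\left(6 \right)} \right)}\right)^{2} = \left(\left(-1\right) 1 - 2\right)^{2} = \left(-1 - 2\right)^{2} = \left(-3\right)^{2} = 9$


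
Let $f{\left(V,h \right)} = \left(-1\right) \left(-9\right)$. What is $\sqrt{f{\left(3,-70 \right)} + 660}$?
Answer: $\sqrt{669} \approx 25.865$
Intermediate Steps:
$f{\left(V,h \right)} = 9$
$\sqrt{f{\left(3,-70 \right)} + 660} = \sqrt{9 + 660} = \sqrt{669}$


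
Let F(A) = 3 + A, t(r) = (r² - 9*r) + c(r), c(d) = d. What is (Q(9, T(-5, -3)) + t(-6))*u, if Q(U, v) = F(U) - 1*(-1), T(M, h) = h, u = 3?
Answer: 291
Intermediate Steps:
t(r) = r² - 8*r (t(r) = (r² - 9*r) + r = r² - 8*r)
Q(U, v) = 4 + U (Q(U, v) = (3 + U) - 1*(-1) = (3 + U) + 1 = 4 + U)
(Q(9, T(-5, -3)) + t(-6))*u = ((4 + 9) - 6*(-8 - 6))*3 = (13 - 6*(-14))*3 = (13 + 84)*3 = 97*3 = 291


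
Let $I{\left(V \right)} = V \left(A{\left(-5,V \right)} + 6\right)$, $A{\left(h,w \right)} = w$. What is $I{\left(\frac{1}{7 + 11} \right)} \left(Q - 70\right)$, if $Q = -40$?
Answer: $- \frac{5995}{162} \approx -37.006$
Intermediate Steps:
$I{\left(V \right)} = V \left(6 + V\right)$ ($I{\left(V \right)} = V \left(V + 6\right) = V \left(6 + V\right)$)
$I{\left(\frac{1}{7 + 11} \right)} \left(Q - 70\right) = \frac{6 + \frac{1}{7 + 11}}{7 + 11} \left(-40 - 70\right) = \frac{6 + \frac{1}{18}}{18} \left(-110\right) = \frac{1}{18} \cdot \frac{109}{18} \left(-110\right) = \frac{109}{324} \left(-110\right) = - \frac{5995}{162}$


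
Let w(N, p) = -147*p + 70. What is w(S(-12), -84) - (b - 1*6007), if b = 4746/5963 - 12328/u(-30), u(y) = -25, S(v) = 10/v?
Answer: 2673076361/149075 ≈ 17931.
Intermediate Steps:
w(N, p) = 70 - 147*p
b = 73630514/149075 (b = 4746/5963 - 12328/(-25) = 4746*(1/5963) - 12328*(-1/25) = 4746/5963 + 12328/25 = 73630514/149075 ≈ 493.92)
w(S(-12), -84) - (b - 1*6007) = (70 - 147*(-84)) - (73630514/149075 - 1*6007) = (70 + 12348) - (73630514/149075 - 6007) = 12418 - 1*(-821863011/149075) = 12418 + 821863011/149075 = 2673076361/149075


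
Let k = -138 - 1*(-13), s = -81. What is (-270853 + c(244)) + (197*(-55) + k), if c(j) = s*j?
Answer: -301577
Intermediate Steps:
k = -125 (k = -138 + 13 = -125)
c(j) = -81*j
(-270853 + c(244)) + (197*(-55) + k) = (-270853 - 81*244) + (197*(-55) - 125) = (-270853 - 19764) + (-10835 - 125) = -290617 - 10960 = -301577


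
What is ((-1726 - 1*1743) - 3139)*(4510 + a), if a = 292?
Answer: -31731616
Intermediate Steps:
((-1726 - 1*1743) - 3139)*(4510 + a) = ((-1726 - 1*1743) - 3139)*(4510 + 292) = ((-1726 - 1743) - 3139)*4802 = (-3469 - 3139)*4802 = -6608*4802 = -31731616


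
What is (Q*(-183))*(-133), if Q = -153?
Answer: -3723867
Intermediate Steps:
(Q*(-183))*(-133) = -153*(-183)*(-133) = 27999*(-133) = -3723867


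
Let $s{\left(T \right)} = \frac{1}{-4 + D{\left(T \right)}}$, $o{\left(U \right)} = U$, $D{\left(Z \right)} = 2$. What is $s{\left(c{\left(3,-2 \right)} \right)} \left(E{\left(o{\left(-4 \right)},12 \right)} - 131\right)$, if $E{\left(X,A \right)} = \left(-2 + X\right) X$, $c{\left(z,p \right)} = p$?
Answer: $\frac{107}{2} \approx 53.5$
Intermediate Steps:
$E{\left(X,A \right)} = X \left(-2 + X\right)$
$s{\left(T \right)} = - \frac{1}{2}$ ($s{\left(T \right)} = \frac{1}{-4 + 2} = \frac{1}{-2} = - \frac{1}{2}$)
$s{\left(c{\left(3,-2 \right)} \right)} \left(E{\left(o{\left(-4 \right)},12 \right)} - 131\right) = - \frac{- 4 \left(-2 - 4\right) - 131}{2} = - \frac{\left(-4\right) \left(-6\right) - 131}{2} = - \frac{24 - 131}{2} = \left(- \frac{1}{2}\right) \left(-107\right) = \frac{107}{2}$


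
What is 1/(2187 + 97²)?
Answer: 1/11596 ≈ 8.6237e-5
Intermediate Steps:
1/(2187 + 97²) = 1/(2187 + 9409) = 1/11596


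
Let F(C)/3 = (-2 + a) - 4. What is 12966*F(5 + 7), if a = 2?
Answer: -155592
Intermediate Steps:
F(C) = -12 (F(C) = 3*((-2 + 2) - 4) = 3*(0 - 4) = 3*(-4) = -12)
12966*F(5 + 7) = 12966*(-12) = -155592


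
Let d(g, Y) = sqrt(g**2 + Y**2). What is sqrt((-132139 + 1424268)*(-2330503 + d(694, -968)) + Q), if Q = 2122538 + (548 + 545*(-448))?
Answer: sqrt(-3011308631961 + 2584258*sqrt(354665)) ≈ 1.7349e+6*I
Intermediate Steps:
d(g, Y) = sqrt(Y**2 + g**2)
Q = 1878926 (Q = 2122538 + (548 - 244160) = 2122538 - 243612 = 1878926)
sqrt((-132139 + 1424268)*(-2330503 + d(694, -968)) + Q) = sqrt((-132139 + 1424268)*(-2330503 + sqrt((-968)**2 + 694**2)) + 1878926) = sqrt(1292129*(-2330503 + sqrt(937024 + 481636)) + 1878926) = sqrt(1292129*(-2330503 + sqrt(1418660)) + 1878926) = sqrt(1292129*(-2330503 + 2*sqrt(354665)) + 1878926) = sqrt((-3011310510887 + 2584258*sqrt(354665)) + 1878926) = sqrt(-3011308631961 + 2584258*sqrt(354665))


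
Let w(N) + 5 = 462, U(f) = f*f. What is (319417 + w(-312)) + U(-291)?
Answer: 404555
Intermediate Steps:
U(f) = f²
w(N) = 457 (w(N) = -5 + 462 = 457)
(319417 + w(-312)) + U(-291) = (319417 + 457) + (-291)² = 319874 + 84681 = 404555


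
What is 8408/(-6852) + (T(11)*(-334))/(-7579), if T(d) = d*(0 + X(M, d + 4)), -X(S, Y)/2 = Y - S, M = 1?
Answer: -17468254/1180257 ≈ -14.800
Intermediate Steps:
X(S, Y) = -2*Y + 2*S (X(S, Y) = -2*(Y - S) = -2*Y + 2*S)
T(d) = d*(-6 - 2*d) (T(d) = d*(0 + (-2*(d + 4) + 2*1)) = d*(0 + (-2*(4 + d) + 2)) = d*(0 + ((-8 - 2*d) + 2)) = d*(0 + (-6 - 2*d)) = d*(-6 - 2*d))
8408/(-6852) + (T(11)*(-334))/(-7579) = 8408/(-6852) + (-2*11*(3 + 11)*(-334))/(-7579) = 8408*(-1/6852) + (-2*11*14*(-334))*(-1/7579) = -2102/1713 - 308*(-334)*(-1/7579) = -2102/1713 + 102872*(-1/7579) = -2102/1713 - 9352/689 = -17468254/1180257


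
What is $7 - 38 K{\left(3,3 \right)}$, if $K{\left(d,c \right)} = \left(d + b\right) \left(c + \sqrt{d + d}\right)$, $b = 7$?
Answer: $-1133 - 380 \sqrt{6} \approx -2063.8$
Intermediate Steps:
$K{\left(d,c \right)} = \left(7 + d\right) \left(c + \sqrt{2} \sqrt{d}\right)$ ($K{\left(d,c \right)} = \left(d + 7\right) \left(c + \sqrt{d + d}\right) = \left(7 + d\right) \left(c + \sqrt{2 d}\right) = \left(7 + d\right) \left(c + \sqrt{2} \sqrt{d}\right)$)
$7 - 38 K{\left(3,3 \right)} = 7 - 38 \left(7 \cdot 3 + 3 \cdot 3 + \sqrt{2} \cdot 3^{\frac{3}{2}} + 7 \sqrt{2} \sqrt{3}\right) = 7 - 38 \left(21 + 9 + \sqrt{2} \cdot 3 \sqrt{3} + 7 \sqrt{6}\right) = 7 - 38 \left(21 + 9 + 3 \sqrt{6} + 7 \sqrt{6}\right) = 7 - 38 \left(30 + 10 \sqrt{6}\right) = 7 - \left(1140 + 380 \sqrt{6}\right) = -1133 - 380 \sqrt{6}$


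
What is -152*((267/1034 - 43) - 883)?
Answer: 72748492/517 ≈ 1.4071e+5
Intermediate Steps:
-152*((267/1034 - 43) - 883) = -152*(-44195/1034 - 883) = -152*(-957217/1034) = 72748492/517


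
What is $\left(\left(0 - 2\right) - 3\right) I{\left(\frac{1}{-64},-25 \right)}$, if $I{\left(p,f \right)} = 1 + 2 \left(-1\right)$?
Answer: $5$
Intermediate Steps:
$I{\left(p,f \right)} = -1$ ($I{\left(p,f \right)} = 1 - 2 = -1$)
$\left(\left(0 - 2\right) - 3\right) I{\left(\frac{1}{-64},-25 \right)} = \left(\left(0 - 2\right) - 3\right) \left(-1\right) = \left(-2 - 3\right) \left(-1\right) = \left(-5\right) \left(-1\right) = 5$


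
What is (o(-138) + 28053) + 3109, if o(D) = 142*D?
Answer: 11566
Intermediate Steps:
(o(-138) + 28053) + 3109 = (142*(-138) + 28053) + 3109 = (-19596 + 28053) + 3109 = 8457 + 3109 = 11566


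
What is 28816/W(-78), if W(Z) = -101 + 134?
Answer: 28816/33 ≈ 873.21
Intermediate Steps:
W(Z) = 33
28816/W(-78) = 28816/33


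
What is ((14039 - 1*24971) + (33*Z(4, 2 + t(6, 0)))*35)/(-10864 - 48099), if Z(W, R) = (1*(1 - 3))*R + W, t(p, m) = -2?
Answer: 6312/58963 ≈ 0.10705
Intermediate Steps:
Z(W, R) = W - 2*R (Z(W, R) = (1*(-2))*R + W = -2*R + W = W - 2*R)
((14039 - 1*24971) + (33*Z(4, 2 + t(6, 0)))*35)/(-10864 - 48099) = ((14039 - 1*24971) + (33*(4 - 2*(2 - 2)))*35)/(-10864 - 48099) = ((14039 - 24971) + (33*(4 - 2*0))*35)/(-58963) = (-10932 + (33*(4 + 0))*35)*(-1/58963) = (-10932 + (33*4)*35)*(-1/58963) = (-10932 + 132*35)*(-1/58963) = (-10932 + 4620)*(-1/58963) = -6312*(-1/58963) = 6312/58963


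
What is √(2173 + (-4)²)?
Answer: √2189 ≈ 46.787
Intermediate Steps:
√(2173 + (-4)²) = √(2173 + 16) = √2189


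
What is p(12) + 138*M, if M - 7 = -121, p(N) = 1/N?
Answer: -188783/12 ≈ -15732.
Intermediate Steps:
M = -114 (M = 7 - 121 = -114)
p(12) + 138*M = 1/12 + 138*(-114) = 1/12 - 15732 = -188783/12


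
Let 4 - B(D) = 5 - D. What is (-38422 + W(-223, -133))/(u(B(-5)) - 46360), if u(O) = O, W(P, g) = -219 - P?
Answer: 19209/23183 ≈ 0.82858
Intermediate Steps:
B(D) = -1 + D (B(D) = 4 - (5 - D) = 4 + (-5 + D) = -1 + D)
(-38422 + W(-223, -133))/(u(B(-5)) - 46360) = (-38422 + (-219 - 1*(-223)))/((-1 - 5) - 46360) = (-38422 + (-219 + 223))/(-6 - 46360) = (-38422 + 4)/(-46366) = -38418*(-1/46366) = 19209/23183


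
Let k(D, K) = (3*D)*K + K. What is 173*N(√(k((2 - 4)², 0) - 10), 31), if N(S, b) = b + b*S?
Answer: 5363 + 5363*I*√10 ≈ 5363.0 + 16959.0*I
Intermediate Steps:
k(D, K) = K + 3*D*K (k(D, K) = 3*D*K + K = K + 3*D*K)
N(S, b) = b + S*b
173*N(√(k((2 - 4)², 0) - 10), 31) = 173*(31*(1 + √(0*(1 + 3*(2 - 4)²) - 10))) = 173*(31*(1 + √(0*(1 + 3*(-2)²) - 10))) = 173*(31*(1 + √(0*(1 + 3*4) - 10))) = 173*(31*(1 + √(0*(1 + 12) - 10))) = 173*(31*(1 + √(0*13 - 10))) = 173*(31*(1 + √(0 - 10))) = 173*(31*(1 + √(-10))) = 173*(31*(1 + I*√10)) = 173*(31 + 31*I*√10) = 5363 + 5363*I*√10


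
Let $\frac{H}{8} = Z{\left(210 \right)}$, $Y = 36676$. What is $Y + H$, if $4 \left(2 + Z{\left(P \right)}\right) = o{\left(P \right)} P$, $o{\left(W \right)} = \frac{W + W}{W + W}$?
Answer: $37080$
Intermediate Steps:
$o{\left(W \right)} = 1$ ($o{\left(W \right)} = \frac{2 W}{2 W} = 2 W \frac{1}{2 W} = 1$)
$Z{\left(P \right)} = -2 + \frac{P}{4}$ ($Z{\left(P \right)} = -2 + \frac{1 P}{4} = -2 + \frac{P}{4}$)
$H = 404$ ($H = 8 \left(-2 + \frac{1}{4} \cdot 210\right) = 8 \left(-2 + \frac{105}{2}\right) = 8 \cdot \frac{101}{2} = 404$)
$Y + H = 36676 + 404 = 37080$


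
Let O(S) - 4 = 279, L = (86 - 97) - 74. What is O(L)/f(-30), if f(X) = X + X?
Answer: -283/60 ≈ -4.7167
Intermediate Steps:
L = -85 (L = -11 - 74 = -85)
f(X) = 2*X
O(S) = 283 (O(S) = 4 + 279 = 283)
O(L)/f(-30) = 283/((2*(-30))) = 283/(-60) = 283*(-1/60) = -283/60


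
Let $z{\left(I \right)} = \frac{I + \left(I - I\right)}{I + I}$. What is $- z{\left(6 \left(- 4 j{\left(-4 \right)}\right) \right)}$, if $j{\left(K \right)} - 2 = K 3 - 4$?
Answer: $- \frac{1}{2} \approx -0.5$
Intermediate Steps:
$j{\left(K \right)} = -2 + 3 K$ ($j{\left(K \right)} = 2 + \left(K 3 - 4\right) = 2 + \left(3 K - 4\right) = 2 + \left(-4 + 3 K\right) = -2 + 3 K$)
$z{\left(I \right)} = \frac{1}{2}$ ($z{\left(I \right)} = \frac{I + 0}{2 I} = I \frac{1}{2 I} = \frac{1}{2}$)
$- z{\left(6 \left(- 4 j{\left(-4 \right)}\right) \right)} = \left(-1\right) \frac{1}{2} = - \frac{1}{2}$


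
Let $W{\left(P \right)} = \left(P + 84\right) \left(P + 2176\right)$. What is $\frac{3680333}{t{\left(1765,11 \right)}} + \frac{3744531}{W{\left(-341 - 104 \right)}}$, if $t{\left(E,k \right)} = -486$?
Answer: $- \frac{767208936923}{101232342} \approx -7578.7$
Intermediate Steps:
$W{\left(P \right)} = \left(84 + P\right) \left(2176 + P\right)$
$\frac{3680333}{t{\left(1765,11 \right)}} + \frac{3744531}{W{\left(-341 - 104 \right)}} = \frac{3680333}{-486} + \frac{3744531}{182784 + \left(-341 - 104\right)^{2} + 2260 \left(-341 - 104\right)} = 3680333 \left(- \frac{1}{486}\right) + \frac{3744531}{182784 + \left(-341 - 104\right)^{2} + 2260 \left(-341 - 104\right)} = - \frac{3680333}{486} + \frac{3744531}{182784 + \left(-445\right)^{2} + 2260 \left(-445\right)} = - \frac{3680333}{486} + \frac{3744531}{182784 + 198025 - 1005700} = - \frac{3680333}{486} + \frac{3744531}{-624891} = - \frac{3680333}{486} + 3744531 \left(- \frac{1}{624891}\right) = - \frac{3680333}{486} - \frac{1248177}{208297} = - \frac{767208936923}{101232342}$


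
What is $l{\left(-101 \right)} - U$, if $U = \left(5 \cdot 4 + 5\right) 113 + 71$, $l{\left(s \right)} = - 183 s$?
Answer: $15587$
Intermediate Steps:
$U = 2896$ ($U = \left(20 + 5\right) 113 + 71 = 25 \cdot 113 + 71 = 2825 + 71 = 2896$)
$l{\left(-101 \right)} - U = \left(-183\right) \left(-101\right) - 2896 = 18483 - 2896 = 15587$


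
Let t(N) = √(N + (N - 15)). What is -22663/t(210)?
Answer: -22663*√5/45 ≈ -1126.1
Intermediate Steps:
t(N) = √(-15 + 2*N) (t(N) = √(N + (-15 + N)) = √(-15 + 2*N))
-22663/t(210) = -22663/√(-15 + 2*210) = -22663/√(-15 + 420) = -22663*√5/45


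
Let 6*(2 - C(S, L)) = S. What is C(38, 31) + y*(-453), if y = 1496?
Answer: -2033077/3 ≈ -6.7769e+5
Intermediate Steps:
C(S, L) = 2 - S/6
C(38, 31) + y*(-453) = (2 - 1/6*38) + 1496*(-453) = (2 - 19/3) - 677688 = -13/3 - 677688 = -2033077/3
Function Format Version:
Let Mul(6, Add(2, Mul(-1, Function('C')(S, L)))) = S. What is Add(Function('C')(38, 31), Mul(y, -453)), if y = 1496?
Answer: Rational(-2033077, 3) ≈ -6.7769e+5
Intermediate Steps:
Function('C')(S, L) = Add(2, Mul(Rational(-1, 6), S))
Add(Function('C')(38, 31), Mul(y, -453)) = Add(Add(2, Mul(Rational(-1, 6), 38)), Mul(1496, -453)) = Add(Add(2, Rational(-19, 3)), -677688) = Add(Rational(-13, 3), -677688) = Rational(-2033077, 3)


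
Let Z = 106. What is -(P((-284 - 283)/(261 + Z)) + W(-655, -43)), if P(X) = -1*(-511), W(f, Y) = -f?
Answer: -1166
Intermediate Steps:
P(X) = 511
-(P((-284 - 283)/(261 + Z)) + W(-655, -43)) = -(511 - 1*(-655)) = -(511 + 655) = -1*1166 = -1166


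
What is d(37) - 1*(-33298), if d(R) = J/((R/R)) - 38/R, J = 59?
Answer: 1234171/37 ≈ 33356.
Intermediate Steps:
d(R) = 59 - 38/R (d(R) = 59/((R/R)) - 38/R = 59/1 - 38/R = 59*1 - 38/R = 59 - 38/R)
d(37) - 1*(-33298) = (59 - 38/37) - 1*(-33298) = (59 - 38*1/37) + 33298 = (59 - 38/37) + 33298 = 2145/37 + 33298 = 1234171/37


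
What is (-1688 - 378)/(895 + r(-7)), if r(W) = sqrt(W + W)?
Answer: -1849070/801039 + 2066*I*sqrt(14)/801039 ≈ -2.3083 + 0.0096503*I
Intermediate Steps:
r(W) = sqrt(2)*sqrt(W) (r(W) = sqrt(2*W) = sqrt(2)*sqrt(W))
(-1688 - 378)/(895 + r(-7)) = (-1688 - 378)/(895 + sqrt(2)*sqrt(-7)) = -2066/(895 + sqrt(2)*(I*sqrt(7))) = -2066/(895 + I*sqrt(14))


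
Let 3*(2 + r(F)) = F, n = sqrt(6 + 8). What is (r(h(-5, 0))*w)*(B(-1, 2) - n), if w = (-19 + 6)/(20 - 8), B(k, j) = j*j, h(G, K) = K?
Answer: 26/3 - 13*sqrt(14)/6 ≈ 0.55974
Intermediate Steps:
B(k, j) = j**2
w = -13/12 ≈ -1.0833
n = sqrt(14) ≈ 3.7417
r(F) = -2 + F/3
(r(h(-5, 0))*w)*(B(-1, 2) - n) = ((-2 + (1/3)*0)*(-13/12))*(2**2 - sqrt(14)) = ((-2 + 0)*(-13/12))*(4 - sqrt(14)) = (-2*(-13/12))*(4 - sqrt(14)) = 13*(4 - sqrt(14))/6 = 26/3 - 13*sqrt(14)/6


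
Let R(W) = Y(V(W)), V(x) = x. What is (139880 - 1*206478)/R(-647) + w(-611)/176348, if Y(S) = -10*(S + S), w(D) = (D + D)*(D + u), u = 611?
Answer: -33299/6470 ≈ -5.1467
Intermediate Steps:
w(D) = 2*D*(611 + D) (w(D) = (D + D)*(D + 611) = (2*D)*(611 + D) = 2*D*(611 + D))
Y(S) = -20*S
R(W) = -20*W
(139880 - 1*206478)/R(-647) + w(-611)/176348 = (139880 - 1*206478)/((-20*(-647))) + (2*(-611)*(611 - 611))/176348 = (139880 - 206478)/12940 + (2*(-611)*0)*(1/176348) = -66598*1/12940 + 0*(1/176348) = -33299/6470 + 0 = -33299/6470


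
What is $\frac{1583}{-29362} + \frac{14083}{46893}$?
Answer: $\frac{339273427}{1376872266} \approx 0.24641$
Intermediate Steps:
$\frac{1583}{-29362} + \frac{14083}{46893} = 1583 \left(- \frac{1}{29362}\right) + 14083 \cdot \frac{1}{46893} = - \frac{1583}{29362} + \frac{14083}{46893} = \frac{339273427}{1376872266}$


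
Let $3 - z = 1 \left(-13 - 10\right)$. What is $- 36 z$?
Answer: $-936$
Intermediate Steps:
$z = 26$ ($z = 3 - 1 \left(-13 - 10\right) = 3 - 1 \left(-23\right) = 3 - -23 = 3 + 23 = 26$)
$- 36 z = \left(-36\right) 26 = -936$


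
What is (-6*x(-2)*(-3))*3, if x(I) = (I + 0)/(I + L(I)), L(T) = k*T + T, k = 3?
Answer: 54/5 ≈ 10.800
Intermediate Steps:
L(T) = 4*T (L(T) = 3*T + T = 4*T)
x(I) = ⅕ (x(I) = (I + 0)/(I + 4*I) = I/((5*I)) = I*(1/(5*I)) = ⅕)
(-6*x(-2)*(-3))*3 = (-6*⅕*(-3))*3 = -6/5*(-3)*3 = (18/5)*3 = 54/5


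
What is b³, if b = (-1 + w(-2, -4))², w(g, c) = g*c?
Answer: 117649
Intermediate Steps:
w(g, c) = c*g
b = 49 (b = (-1 - 4*(-2))² = (-1 + 8)² = 7² = 49)
b³ = 49³ = 117649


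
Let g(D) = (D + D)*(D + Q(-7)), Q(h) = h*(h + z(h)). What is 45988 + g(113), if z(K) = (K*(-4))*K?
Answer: 392672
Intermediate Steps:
z(K) = -4*K² (z(K) = (-4*K)*K = -4*K²)
Q(h) = h*(h - 4*h²)
g(D) = 2*D*(1421 + D) (g(D) = (D + D)*(D + (-7)²*(1 - 4*(-7))) = (2*D)*(D + 49*(1 + 28)) = (2*D)*(D + 49*29) = (2*D)*(D + 1421) = (2*D)*(1421 + D) = 2*D*(1421 + D))
45988 + g(113) = 45988 + 2*113*(1421 + 113) = 45988 + 2*113*1534 = 45988 + 346684 = 392672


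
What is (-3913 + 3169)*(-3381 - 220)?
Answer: 2679144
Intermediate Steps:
(-3913 + 3169)*(-3381 - 220) = -744*(-3601) = 2679144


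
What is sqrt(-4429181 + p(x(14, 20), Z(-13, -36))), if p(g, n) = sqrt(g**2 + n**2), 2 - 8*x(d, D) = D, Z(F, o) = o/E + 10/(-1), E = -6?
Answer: sqrt(-17716724 + sqrt(337))/2 ≈ 2104.6*I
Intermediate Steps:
Z(F, o) = -10 - o/6 (Z(F, o) = o/(-6) + 10/(-1) = o*(-1/6) + 10*(-1) = -o/6 - 10 = -10 - o/6)
x(d, D) = 1/4 - D/8
sqrt(-4429181 + p(x(14, 20), Z(-13, -36))) = sqrt(-4429181 + sqrt((1/4 - 1/8*20)**2 + (-10 - 1/6*(-36))**2)) = sqrt(-4429181 + sqrt((1/4 - 5/2)**2 + (-10 + 6)**2)) = sqrt(-4429181 + sqrt((-9/4)**2 + (-4)**2)) = sqrt(-4429181 + sqrt(81/16 + 16)) = sqrt(-4429181 + sqrt(337/16)) = sqrt(-4429181 + sqrt(337)/4)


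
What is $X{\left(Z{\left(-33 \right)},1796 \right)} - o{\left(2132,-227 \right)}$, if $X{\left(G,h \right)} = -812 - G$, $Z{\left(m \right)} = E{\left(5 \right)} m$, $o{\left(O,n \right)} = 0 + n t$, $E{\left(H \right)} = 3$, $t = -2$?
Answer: $-1167$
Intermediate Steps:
$o{\left(O,n \right)} = - 2 n$ ($o{\left(O,n \right)} = 0 + n \left(-2\right) = 0 - 2 n = - 2 n$)
$Z{\left(m \right)} = 3 m$
$X{\left(Z{\left(-33 \right)},1796 \right)} - o{\left(2132,-227 \right)} = \left(-812 - 3 \left(-33\right)\right) - \left(-2\right) \left(-227\right) = \left(-812 - -99\right) - 454 = \left(-812 + 99\right) - 454 = -713 - 454 = -1167$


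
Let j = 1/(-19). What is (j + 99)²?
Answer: 3534400/361 ≈ 9790.6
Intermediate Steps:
j = -1/19 ≈ -0.052632
(j + 99)² = (-1/19 + 99)² = (1880/19)² = 3534400/361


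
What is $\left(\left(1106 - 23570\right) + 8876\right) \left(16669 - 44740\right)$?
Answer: $381428748$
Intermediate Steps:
$\left(\left(1106 - 23570\right) + 8876\right) \left(16669 - 44740\right) = \left(\left(1106 - 23570\right) + 8876\right) \left(-28071\right) = \left(-22464 + 8876\right) \left(-28071\right) = \left(-13588\right) \left(-28071\right) = 381428748$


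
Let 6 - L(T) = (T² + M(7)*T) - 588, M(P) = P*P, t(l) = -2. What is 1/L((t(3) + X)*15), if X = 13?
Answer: -1/34716 ≈ -2.8805e-5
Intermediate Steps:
M(P) = P²
L(T) = 594 - T² - 49*T (L(T) = 6 - ((T² + 7²*T) - 588) = 6 - ((T² + 49*T) - 588) = 6 - (-588 + T² + 49*T) = 6 + (588 - T² - 49*T) = 594 - T² - 49*T)
1/L((t(3) + X)*15) = 1/(594 - ((-2 + 13)*15)² - 49*(-2 + 13)*15) = 1/(594 - (11*15)² - 539*15) = 1/(594 - 1*165² - 49*165) = 1/(594 - 1*27225 - 8085) = 1/(594 - 27225 - 8085) = 1/(-34716) = -1/34716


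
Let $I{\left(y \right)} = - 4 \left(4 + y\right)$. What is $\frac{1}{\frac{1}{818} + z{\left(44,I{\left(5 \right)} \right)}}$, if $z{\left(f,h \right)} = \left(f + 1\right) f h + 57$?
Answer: $- \frac{818}{58260413} \approx -1.404 \cdot 10^{-5}$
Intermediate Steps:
$I{\left(y \right)} = -16 - 4 y$
$z{\left(f,h \right)} = 57 + f h \left(1 + f\right)$ ($z{\left(f,h \right)} = \left(1 + f\right) f h + 57 = f \left(1 + f\right) h + 57 = f h \left(1 + f\right) + 57 = 57 + f h \left(1 + f\right)$)
$\frac{1}{\frac{1}{818} + z{\left(44,I{\left(5 \right)} \right)}} = \frac{1}{\frac{1}{818} + \left(57 + 44 \left(-16 - 20\right) + \left(-16 - 20\right) 44^{2}\right)} = \frac{1}{\frac{1}{818} + \left(57 + 44 \left(-16 - 20\right) + \left(-16 - 20\right) 1936\right)} = \frac{1}{\frac{1}{818} + \left(57 + 44 \left(-36\right) - 69696\right)} = \frac{1}{\frac{1}{818} - 71223} = \frac{1}{- \frac{58260413}{818}} = - \frac{818}{58260413}$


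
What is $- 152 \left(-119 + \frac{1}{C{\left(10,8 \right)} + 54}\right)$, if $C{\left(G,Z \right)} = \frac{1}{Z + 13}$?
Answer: $\frac{20526688}{1135} \approx 18085.0$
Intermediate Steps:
$C{\left(G,Z \right)} = \frac{1}{13 + Z}$
$- 152 \left(-119 + \frac{1}{C{\left(10,8 \right)} + 54}\right) = - 152 \left(-119 + \frac{1}{\frac{1}{13 + 8} + 54}\right) = - 152 \left(-119 + \frac{1}{\frac{1}{21} + 54}\right) = - 152 \left(-119 + \frac{1}{\frac{1135}{21}}\right) = - 152 \left(-119 + \frac{21}{1135}\right) = \left(-152\right) \left(- \frac{135044}{1135}\right) = \frac{20526688}{1135}$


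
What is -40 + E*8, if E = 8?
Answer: 24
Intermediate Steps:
-40 + E*8 = -40 + 8*8 = -40 + 64 = 24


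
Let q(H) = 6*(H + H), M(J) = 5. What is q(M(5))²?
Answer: 3600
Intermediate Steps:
q(H) = 12*H (q(H) = 6*(2*H) = 12*H)
q(M(5))² = (12*5)² = 60² = 3600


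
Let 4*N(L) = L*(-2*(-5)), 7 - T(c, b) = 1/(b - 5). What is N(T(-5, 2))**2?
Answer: 3025/9 ≈ 336.11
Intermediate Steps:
T(c, b) = 7 - 1/(-5 + b) (T(c, b) = 7 - 1/(b - 5) = 7 - 1/(-5 + b))
N(L) = 5*L/2 (N(L) = (L*(-2*(-5)))/4 = (L*10)/4 = (10*L)/4 = 5*L/2)
N(T(-5, 2))**2 = (5*((-36 + 7*2)/(-5 + 2))/2)**2 = (5*((-36 + 14)/(-3))/2)**2 = (5*(-1/3*(-22))/2)**2 = ((5/2)*(22/3))**2 = (55/3)**2 = 3025/9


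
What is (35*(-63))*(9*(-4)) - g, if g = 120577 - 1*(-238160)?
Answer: -279357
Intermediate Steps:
g = 358737 (g = 120577 + 238160 = 358737)
(35*(-63))*(9*(-4)) - g = (35*(-63))*(9*(-4)) - 1*358737 = -2205*(-36) - 358737 = 79380 - 358737 = -279357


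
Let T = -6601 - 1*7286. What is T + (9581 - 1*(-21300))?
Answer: 16994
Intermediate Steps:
T = -13887 (T = -6601 - 7286 = -13887)
T + (9581 - 1*(-21300)) = -13887 + (9581 - 1*(-21300)) = -13887 + (9581 + 21300) = -13887 + 30881 = 16994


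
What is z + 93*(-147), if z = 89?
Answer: -13582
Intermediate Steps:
z + 93*(-147) = 89 + 93*(-147) = 89 - 13671 = -13582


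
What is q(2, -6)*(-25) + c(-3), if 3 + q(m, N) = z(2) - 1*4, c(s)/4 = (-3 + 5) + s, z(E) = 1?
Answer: 146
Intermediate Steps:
c(s) = 8 + 4*s (c(s) = 4*((-3 + 5) + s) = 4*(2 + s) = 8 + 4*s)
q(m, N) = -6 (q(m, N) = -3 + (1 - 1*4) = -3 + (1 - 4) = -3 - 3 = -6)
q(2, -6)*(-25) + c(-3) = -6*(-25) + (8 + 4*(-3)) = 150 + (8 - 12) = 150 - 4 = 146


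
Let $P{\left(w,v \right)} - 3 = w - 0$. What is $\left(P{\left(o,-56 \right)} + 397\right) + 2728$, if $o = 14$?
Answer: $3142$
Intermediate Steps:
$P{\left(w,v \right)} = 3 + w$ ($P{\left(w,v \right)} = 3 + \left(w - 0\right) = 3 + \left(w + 0\right) = 3 + w$)
$\left(P{\left(o,-56 \right)} + 397\right) + 2728 = \left(\left(3 + 14\right) + 397\right) + 2728 = \left(17 + 397\right) + 2728 = 414 + 2728 = 3142$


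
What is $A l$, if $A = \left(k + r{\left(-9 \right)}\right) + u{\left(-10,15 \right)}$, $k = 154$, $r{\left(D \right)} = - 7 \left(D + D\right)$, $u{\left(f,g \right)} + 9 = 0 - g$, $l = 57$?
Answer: $14592$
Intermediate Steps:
$u{\left(f,g \right)} = -9 - g$ ($u{\left(f,g \right)} = -9 + \left(0 - g\right) = -9 - g$)
$r{\left(D \right)} = - 14 D$ ($r{\left(D \right)} = - 7 \cdot 2 D = - 14 D$)
$A = 256$ ($A = \left(154 - -126\right) - 24 = \left(154 + 126\right) - 24 = 280 - 24 = 256$)
$A l = 256 \cdot 57 = 14592$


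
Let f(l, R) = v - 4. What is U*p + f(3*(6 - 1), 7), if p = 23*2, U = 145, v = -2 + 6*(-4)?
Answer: 6640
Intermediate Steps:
v = -26 (v = -2 - 24 = -26)
p = 46
f(l, R) = -30 (f(l, R) = -26 - 4 = -30)
U*p + f(3*(6 - 1), 7) = 145*46 - 30 = 6670 - 30 = 6640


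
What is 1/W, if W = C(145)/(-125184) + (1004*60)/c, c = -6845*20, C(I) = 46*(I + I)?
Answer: -214221120/117091627 ≈ -1.8295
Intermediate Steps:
C(I) = 92*I (C(I) = 46*(2*I) = 92*I)
c = -136900
W = -117091627/214221120 (W = (92*145)/(-125184) + (1004*60)/(-136900) = 13340*(-1/125184) + 60240*(-1/136900) = -3335/31296 - 3012/6845 = -117091627/214221120 ≈ -0.54659)
1/W = 1/(-117091627/214221120) = -214221120/117091627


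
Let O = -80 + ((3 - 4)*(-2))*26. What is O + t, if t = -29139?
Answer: -29167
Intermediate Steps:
O = -28 (O = -80 - 1*(-2)*26 = -80 + 2*26 = -80 + 52 = -28)
O + t = -28 - 29139 = -29167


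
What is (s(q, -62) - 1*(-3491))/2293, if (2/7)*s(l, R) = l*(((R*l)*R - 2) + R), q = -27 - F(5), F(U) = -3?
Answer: 7758371/2293 ≈ 3383.5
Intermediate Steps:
q = -24 (q = -27 - 1*(-3) = -27 + 3 = -24)
s(l, R) = 7*l*(-2 + R + l*R**2)/2 (s(l, R) = 7*(l*(((R*l)*R - 2) + R))/2 = 7*(l*((l*R**2 - 2) + R))/2 = 7*(l*((-2 + l*R**2) + R))/2 = 7*(l*(-2 + R + l*R**2))/2 = 7*l*(-2 + R + l*R**2)/2)
(s(q, -62) - 1*(-3491))/2293 = ((7/2)*(-24)*(-2 - 62 - 24*(-62)**2) - 1*(-3491))/2293 = ((7/2)*(-24)*(-2 - 62 - 24*3844) + 3491)*(1/2293) = ((7/2)*(-24)*(-2 - 62 - 92256) + 3491)*(1/2293) = ((7/2)*(-24)*(-92320) + 3491)*(1/2293) = (7754880 + 3491)*(1/2293) = 7758371*(1/2293) = 7758371/2293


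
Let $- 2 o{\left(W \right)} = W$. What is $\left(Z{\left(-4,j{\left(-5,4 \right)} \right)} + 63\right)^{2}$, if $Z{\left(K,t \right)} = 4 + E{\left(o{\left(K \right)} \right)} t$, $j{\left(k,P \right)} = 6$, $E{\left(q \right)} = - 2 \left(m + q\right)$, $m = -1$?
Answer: $3025$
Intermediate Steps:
$o{\left(W \right)} = - \frac{W}{2}$
$E{\left(q \right)} = 2 - 2 q$ ($E{\left(q \right)} = - 2 \left(-1 + q\right) = 2 - 2 q$)
$Z{\left(K,t \right)} = 4 + t \left(2 + K\right)$ ($Z{\left(K,t \right)} = 4 + \left(2 - 2 \left(- \frac{K}{2}\right)\right) t = 4 + \left(2 + K\right) t = 4 + t \left(2 + K\right)$)
$\left(Z{\left(-4,j{\left(-5,4 \right)} \right)} + 63\right)^{2} = \left(\left(4 + 6 \left(2 - 4\right)\right) + 63\right)^{2} = \left(\left(4 + 6 \left(-2\right)\right) + 63\right)^{2} = \left(\left(4 - 12\right) + 63\right)^{2} = \left(-8 + 63\right)^{2} = 55^{2} = 3025$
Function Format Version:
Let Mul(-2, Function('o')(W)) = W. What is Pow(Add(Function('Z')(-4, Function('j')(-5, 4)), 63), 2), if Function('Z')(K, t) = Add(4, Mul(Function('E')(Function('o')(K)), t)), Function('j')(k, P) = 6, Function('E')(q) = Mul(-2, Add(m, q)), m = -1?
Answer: 3025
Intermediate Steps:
Function('o')(W) = Mul(Rational(-1, 2), W)
Function('E')(q) = Add(2, Mul(-2, q)) (Function('E')(q) = Mul(-2, Add(-1, q)) = Add(2, Mul(-2, q)))
Function('Z')(K, t) = Add(4, Mul(t, Add(2, K))) (Function('Z')(K, t) = Add(4, Mul(Add(2, Mul(-2, Mul(Rational(-1, 2), K))), t)) = Add(4, Mul(Add(2, K), t)) = Add(4, Mul(t, Add(2, K))))
Pow(Add(Function('Z')(-4, Function('j')(-5, 4)), 63), 2) = Pow(Add(Add(4, Mul(6, Add(2, -4))), 63), 2) = Pow(Add(Add(4, Mul(6, -2)), 63), 2) = Pow(Add(Add(4, -12), 63), 2) = Pow(Add(-8, 63), 2) = Pow(55, 2) = 3025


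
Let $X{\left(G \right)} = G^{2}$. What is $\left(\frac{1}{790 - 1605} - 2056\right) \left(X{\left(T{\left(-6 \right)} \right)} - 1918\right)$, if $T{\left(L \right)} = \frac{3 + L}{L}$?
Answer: $\frac{12853842111}{3260} \approx 3.9429 \cdot 10^{6}$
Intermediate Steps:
$T{\left(L \right)} = \frac{3 + L}{L}$
$\left(\frac{1}{790 - 1605} - 2056\right) \left(X{\left(T{\left(-6 \right)} \right)} - 1918\right) = \left(\frac{1}{790 - 1605} - 2056\right) \left(\left(\frac{3 - 6}{-6}\right)^{2} - 1918\right) = \left(\frac{1}{-815} - 2056\right) \left(\left(\left(- \frac{1}{6}\right) \left(-3\right)\right)^{2} - 1918\right) = \left(- \frac{1}{815} - 2056\right) \left(\left(\frac{1}{2}\right)^{2} - 1918\right) = - \frac{1675641 \left(\frac{1}{4} - 1918\right)}{815} = \left(- \frac{1675641}{815}\right) \left(- \frac{7671}{4}\right) = \frac{12853842111}{3260}$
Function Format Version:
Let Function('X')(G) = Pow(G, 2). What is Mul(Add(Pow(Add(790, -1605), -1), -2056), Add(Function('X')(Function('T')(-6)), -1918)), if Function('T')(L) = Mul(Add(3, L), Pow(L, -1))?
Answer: Rational(12853842111, 3260) ≈ 3.9429e+6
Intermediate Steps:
Function('T')(L) = Mul(Pow(L, -1), Add(3, L))
Mul(Add(Pow(Add(790, -1605), -1), -2056), Add(Function('X')(Function('T')(-6)), -1918)) = Mul(Add(Pow(Add(790, -1605), -1), -2056), Add(Pow(Mul(Pow(-6, -1), Add(3, -6)), 2), -1918)) = Mul(Add(Pow(-815, -1), -2056), Add(Pow(Mul(Rational(-1, 6), -3), 2), -1918)) = Mul(Add(Rational(-1, 815), -2056), Add(Pow(Rational(1, 2), 2), -1918)) = Mul(Rational(-1675641, 815), Add(Rational(1, 4), -1918)) = Mul(Rational(-1675641, 815), Rational(-7671, 4)) = Rational(12853842111, 3260)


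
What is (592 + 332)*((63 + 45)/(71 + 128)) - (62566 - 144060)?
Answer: 16317098/199 ≈ 81996.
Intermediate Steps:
(592 + 332)*((63 + 45)/(71 + 128)) - (62566 - 144060) = 924*(108/199) - 1*(-81494) = 924*(108*(1/199)) + 81494 = 924*(108/199) + 81494 = 99792/199 + 81494 = 16317098/199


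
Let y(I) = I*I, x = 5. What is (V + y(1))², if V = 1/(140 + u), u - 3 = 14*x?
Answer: 45796/45369 ≈ 1.0094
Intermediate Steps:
u = 73 (u = 3 + 14*5 = 3 + 70 = 73)
y(I) = I²
V = 1/213 (V = 1/(140 + 73) = 1/213 ≈ 0.0046948)
(V + y(1))² = (1/213 + 1²)² = (1/213 + 1)² = (214/213)² = 45796/45369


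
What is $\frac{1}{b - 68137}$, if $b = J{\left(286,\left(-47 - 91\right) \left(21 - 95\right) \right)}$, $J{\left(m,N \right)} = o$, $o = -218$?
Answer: $- \frac{1}{68355} \approx -1.463 \cdot 10^{-5}$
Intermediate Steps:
$J{\left(m,N \right)} = -218$
$b = -218$
$\frac{1}{b - 68137} = \frac{1}{-218 - 68137} = \frac{1}{-68355} = - \frac{1}{68355}$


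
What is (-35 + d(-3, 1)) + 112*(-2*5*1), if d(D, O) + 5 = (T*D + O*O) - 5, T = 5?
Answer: -1179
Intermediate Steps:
d(D, O) = -10 + O² + 5*D (d(D, O) = -5 + ((5*D + O*O) - 5) = -5 + ((5*D + O²) - 5) = -5 + ((O² + 5*D) - 5) = -5 + (-5 + O² + 5*D) = -10 + O² + 5*D)
(-35 + d(-3, 1)) + 112*(-2*5*1) = (-35 + (-10 + 1² + 5*(-3))) + 112*(-2*5*1) = (-35 + (-10 + 1 - 15)) + 112*(-10*1) = (-35 - 24) + 112*(-10) = -59 - 1120 = -1179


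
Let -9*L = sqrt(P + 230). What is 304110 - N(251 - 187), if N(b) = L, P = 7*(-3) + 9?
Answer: 304110 + sqrt(218)/9 ≈ 3.0411e+5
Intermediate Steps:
P = -12 (P = -21 + 9 = -12)
L = -sqrt(218)/9 (L = -sqrt(-12 + 230)/9 = -sqrt(218)/9 ≈ -1.6405)
N(b) = -sqrt(218)/9
304110 - N(251 - 187) = 304110 - (-1)*sqrt(218)/9 = 304110 + sqrt(218)/9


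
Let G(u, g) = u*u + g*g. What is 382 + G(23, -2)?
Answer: 915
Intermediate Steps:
G(u, g) = g² + u² (G(u, g) = u² + g² = g² + u²)
382 + G(23, -2) = 382 + ((-2)² + 23²) = 382 + (4 + 529) = 382 + 533 = 915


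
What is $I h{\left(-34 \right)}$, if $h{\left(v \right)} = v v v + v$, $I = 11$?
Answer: $-432718$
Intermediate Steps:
$h{\left(v \right)} = v + v^{3}$ ($h{\left(v \right)} = v^{2} v + v = v^{3} + v = v + v^{3}$)
$I h{\left(-34 \right)} = 11 \left(-34 + \left(-34\right)^{3}\right) = 11 \left(-34 - 39304\right) = 11 \left(-39338\right) = -432718$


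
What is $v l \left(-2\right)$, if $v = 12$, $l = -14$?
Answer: $336$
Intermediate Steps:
$v l \left(-2\right) = 12 \left(-14\right) \left(-2\right) = \left(-168\right) \left(-2\right) = 336$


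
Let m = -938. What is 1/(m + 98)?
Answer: -1/840 ≈ -0.0011905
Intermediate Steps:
1/(m + 98) = 1/(-938 + 98) = 1/(-840) = -1/840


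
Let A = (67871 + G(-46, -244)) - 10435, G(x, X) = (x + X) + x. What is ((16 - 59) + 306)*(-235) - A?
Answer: -118905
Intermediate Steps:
G(x, X) = X + 2*x (G(x, X) = (X + x) + x = X + 2*x)
A = 57100 (A = (67871 + (-244 + 2*(-46))) - 10435 = (67871 + (-244 - 92)) - 10435 = (67871 - 336) - 10435 = 67535 - 10435 = 57100)
((16 - 59) + 306)*(-235) - A = ((16 - 59) + 306)*(-235) - 1*57100 = (-43 + 306)*(-235) - 57100 = 263*(-235) - 57100 = -61805 - 57100 = -118905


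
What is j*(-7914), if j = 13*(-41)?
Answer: 4218162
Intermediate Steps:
j = -533
j*(-7914) = -533*(-7914) = 4218162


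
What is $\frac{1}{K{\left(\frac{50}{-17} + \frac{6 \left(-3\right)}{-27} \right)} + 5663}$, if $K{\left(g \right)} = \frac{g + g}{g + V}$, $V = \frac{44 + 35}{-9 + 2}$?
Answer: $\frac{4841}{27416207} \approx 0.00017657$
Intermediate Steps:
$V = - \frac{79}{7}$ ($V = \frac{79}{-7} = 79 \left(- \frac{1}{7}\right) = - \frac{79}{7} \approx -11.286$)
$K{\left(g \right)} = \frac{2 g}{- \frac{79}{7} + g}$ ($K{\left(g \right)} = \frac{g + g}{g - \frac{79}{7}} = \frac{2 g}{- \frac{79}{7} + g}$)
$\frac{1}{K{\left(\frac{50}{-17} + \frac{6 \left(-3\right)}{-27} \right)} + 5663} = \frac{1}{\frac{14 \left(\frac{50}{-17} + \frac{6 \left(-3\right)}{-27}\right)}{-79 + 7 \left(\frac{50}{-17} + \frac{6 \left(-3\right)}{-27}\right)} + 5663} = \frac{1}{\frac{14 \left(50 \left(- \frac{1}{17}\right) - - \frac{2}{3}\right)}{-79 + 7 \left(50 \left(- \frac{1}{17}\right) - - \frac{2}{3}\right)} + 5663} = \frac{1}{\frac{14 \left(- \frac{50}{17} + \frac{2}{3}\right)}{-79 + 7 \left(- \frac{50}{17} + \frac{2}{3}\right)} + 5663} = \frac{1}{14 \left(- \frac{116}{51}\right) \frac{1}{-79 + 7 \left(- \frac{116}{51}\right)} + 5663} = \frac{1}{14 \left(- \frac{116}{51}\right) \frac{1}{-79 - \frac{812}{51}} + 5663} = \frac{1}{14 \left(- \frac{116}{51}\right) \frac{1}{- \frac{4841}{51}} + 5663} = \frac{1}{14 \left(- \frac{116}{51}\right) \left(- \frac{51}{4841}\right) + 5663} = \frac{1}{\frac{1624}{4841} + 5663} = \frac{1}{\frac{27416207}{4841}} = \frac{4841}{27416207}$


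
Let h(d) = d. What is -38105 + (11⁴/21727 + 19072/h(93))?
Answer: -76579643198/2020611 ≈ -37899.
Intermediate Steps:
-38105 + (11⁴/21727 + 19072/h(93)) = -38105 + (11⁴/21727 + 19072/93) = -38105 + (14641*(1/21727) + 19072*(1/93)) = -38105 + (14641/21727 + 19072/93) = -38105 + 415738957/2020611 = -76579643198/2020611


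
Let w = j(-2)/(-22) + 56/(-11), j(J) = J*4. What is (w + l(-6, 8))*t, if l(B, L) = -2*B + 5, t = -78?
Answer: -10530/11 ≈ -957.27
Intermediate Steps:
j(J) = 4*J
l(B, L) = 5 - 2*B
w = -52/11 (w = (4*(-2))/(-22) + 56/(-11) = -8*(-1/22) + 56*(-1/11) = 4/11 - 56/11 = -52/11 ≈ -4.7273)
(w + l(-6, 8))*t = (-52/11 + (5 - 2*(-6)))*(-78) = (-52/11 + (5 + 12))*(-78) = (-52/11 + 17)*(-78) = (135/11)*(-78) = -10530/11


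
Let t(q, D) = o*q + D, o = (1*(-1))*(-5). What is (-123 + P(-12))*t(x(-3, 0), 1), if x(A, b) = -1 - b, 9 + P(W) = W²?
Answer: -48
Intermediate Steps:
P(W) = -9 + W²
o = 5 (o = -1*(-5) = 5)
t(q, D) = D + 5*q (t(q, D) = 5*q + D = D + 5*q)
(-123 + P(-12))*t(x(-3, 0), 1) = (-123 + (-9 + (-12)²))*(1 + 5*(-1 - 1*0)) = (-123 + (-9 + 144))*(1 + 5*(-1 + 0)) = (-123 + 135)*(1 + 5*(-1)) = 12*(1 - 5) = 12*(-4) = -48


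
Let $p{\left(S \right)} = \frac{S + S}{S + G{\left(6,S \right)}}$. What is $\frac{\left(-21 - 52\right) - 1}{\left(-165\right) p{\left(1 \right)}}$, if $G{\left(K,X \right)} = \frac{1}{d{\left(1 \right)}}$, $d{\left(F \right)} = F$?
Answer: $\frac{74}{165} \approx 0.44848$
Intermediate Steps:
$G{\left(K,X \right)} = 1$ ($G{\left(K,X \right)} = 1^{-1} = 1$)
$p{\left(S \right)} = \frac{2 S}{1 + S}$ ($p{\left(S \right)} = \frac{S + S}{S + 1} = \frac{2 S}{1 + S}$)
$\frac{\left(-21 - 52\right) - 1}{\left(-165\right) p{\left(1 \right)}} = \frac{\left(-21 - 52\right) - 1}{\left(-165\right) 2 \cdot 1 \frac{1}{1 + 1}} = \frac{-73 - 1}{\left(-165\right) 2 \cdot 1 \cdot \frac{1}{2}} = - \frac{74}{\left(-165\right) 2 \cdot 1 \cdot \frac{1}{2}} = - \frac{74}{\left(-165\right) 1} = - \frac{74}{-165} = \left(-74\right) \left(- \frac{1}{165}\right) = \frac{74}{165}$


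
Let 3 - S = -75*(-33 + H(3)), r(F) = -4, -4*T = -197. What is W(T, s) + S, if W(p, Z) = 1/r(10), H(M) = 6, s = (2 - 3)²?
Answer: -8089/4 ≈ -2022.3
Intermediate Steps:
T = 197/4 (T = -¼*(-197) = 197/4 ≈ 49.250)
s = 1 (s = (-1)² = 1)
W(p, Z) = -¼ (W(p, Z) = 1/(-4) = -¼)
S = -2022 (S = 3 - (-75)*(-33 + 6) = 3 - (-75)*(-27) = 3 - 1*2025 = 3 - 2025 = -2022)
W(T, s) + S = -¼ - 2022 = -8089/4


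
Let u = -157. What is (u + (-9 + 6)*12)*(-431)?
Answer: 83183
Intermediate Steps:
(u + (-9 + 6)*12)*(-431) = (-157 + (-9 + 6)*12)*(-431) = (-157 - 3*12)*(-431) = (-157 - 36)*(-431) = -193*(-431) = 83183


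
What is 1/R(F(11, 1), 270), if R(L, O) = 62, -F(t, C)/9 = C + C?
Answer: 1/62 ≈ 0.016129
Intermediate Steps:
F(t, C) = -18*C (F(t, C) = -9*(C + C) = -18*C)
1/R(F(11, 1), 270) = 1/62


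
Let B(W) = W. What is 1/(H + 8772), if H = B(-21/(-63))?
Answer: 3/26317 ≈ 0.00011399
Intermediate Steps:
H = 1/3 (H = -21/(-63) = -21*(-1/63) = 1/3 ≈ 0.33333)
1/(H + 8772) = 1/(1/3 + 8772) = 1/(26317/3) = 3/26317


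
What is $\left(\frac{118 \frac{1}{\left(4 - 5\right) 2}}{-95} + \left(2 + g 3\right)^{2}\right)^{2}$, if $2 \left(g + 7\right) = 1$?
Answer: $\frac{13598125321}{144400} \approx 94170.0$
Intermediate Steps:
$g = - \frac{13}{2}$ ($g = -7 + \frac{1}{2} \cdot 1 = -7 + \frac{1}{2} = - \frac{13}{2} \approx -6.5$)
$\left(\frac{118 \frac{1}{\left(4 - 5\right) 2}}{-95} + \left(2 + g 3\right)^{2}\right)^{2} = \left(\frac{118 \frac{1}{\left(4 - 5\right) 2}}{-95} + \left(2 - \frac{39}{2}\right)^{2}\right)^{2} = \left(\frac{118}{\left(-1\right) 2} \left(- \frac{1}{95}\right) + \left(2 - \frac{39}{2}\right)^{2}\right)^{2} = \left(\frac{118}{-2} \left(- \frac{1}{95}\right) + \left(- \frac{35}{2}\right)^{2}\right)^{2} = \left(118 \left(- \frac{1}{2}\right) \left(- \frac{1}{95}\right) + \frac{1225}{4}\right)^{2} = \left(\left(-59\right) \left(- \frac{1}{95}\right) + \frac{1225}{4}\right)^{2} = \left(\frac{59}{95} + \frac{1225}{4}\right)^{2} = \left(\frac{116611}{380}\right)^{2} = \frac{13598125321}{144400}$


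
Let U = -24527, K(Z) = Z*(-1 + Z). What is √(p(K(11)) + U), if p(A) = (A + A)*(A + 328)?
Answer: √71833 ≈ 268.02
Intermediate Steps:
p(A) = 2*A*(328 + A) (p(A) = (2*A)*(328 + A) = 2*A*(328 + A))
√(p(K(11)) + U) = √(2*(11*(-1 + 11))*(328 + 11*(-1 + 11)) - 24527) = √(2*(11*10)*(328 + 11*10) - 24527) = √(2*110*(328 + 110) - 24527) = √(2*110*438 - 24527) = √(96360 - 24527) = √71833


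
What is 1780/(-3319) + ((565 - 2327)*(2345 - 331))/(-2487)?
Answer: 11773602232/8254353 ≈ 1426.4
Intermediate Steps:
1780/(-3319) + ((565 - 2327)*(2345 - 331))/(-2487) = 1780*(-1/3319) - 1762*2014*(-1/2487) = -1780/3319 - 3548668*(-1/2487) = -1780/3319 + 3548668/2487 = 11773602232/8254353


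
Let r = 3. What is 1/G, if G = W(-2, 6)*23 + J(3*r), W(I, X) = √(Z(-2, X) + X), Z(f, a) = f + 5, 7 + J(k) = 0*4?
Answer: 1/62 ≈ 0.016129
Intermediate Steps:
J(k) = -7 (J(k) = -7 + 0*4 = -7 + 0 = -7)
Z(f, a) = 5 + f
W(I, X) = √(3 + X) (W(I, X) = √((5 - 2) + X) = √(3 + X))
G = 62 (G = √(3 + 6)*23 - 7 = √9*23 - 7 = 3*23 - 7 = 69 - 7 = 62)
1/G = 1/62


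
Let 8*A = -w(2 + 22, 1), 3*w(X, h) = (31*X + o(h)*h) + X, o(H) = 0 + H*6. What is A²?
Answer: 16641/16 ≈ 1040.1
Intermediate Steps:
o(H) = 6*H (o(H) = 0 + 6*H = 6*H)
w(X, h) = 2*h² + 32*X/3 (w(X, h) = ((31*X + (6*h)*h) + X)/3 = ((31*X + 6*h²) + X)/3 = ((6*h² + 31*X) + X)/3 = (6*h² + 32*X)/3 = 2*h² + 32*X/3)
A = -129/4 (A = (-(2*1² + 32*(2 + 22)/3))/8 = (-(2*1 + (32/3)*24))/8 = (-(2 + 256))/8 = (-1*258)/8 = (⅛)*(-258) = -129/4 ≈ -32.250)
A² = (-129/4)² = 16641/16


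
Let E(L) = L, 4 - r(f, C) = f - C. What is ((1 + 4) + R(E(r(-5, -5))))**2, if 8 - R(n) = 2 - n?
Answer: 225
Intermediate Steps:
r(f, C) = 4 + C - f (r(f, C) = 4 - (f - C) = 4 + (C - f) = 4 + C - f)
R(n) = 6 + n (R(n) = 8 - (2 - n) = 8 + (-2 + n) = 6 + n)
((1 + 4) + R(E(r(-5, -5))))**2 = ((1 + 4) + (6 + (4 - 5 - 1*(-5))))**2 = (5 + (6 + (4 - 5 + 5)))**2 = (5 + (6 + 4))**2 = (5 + 10)**2 = 15**2 = 225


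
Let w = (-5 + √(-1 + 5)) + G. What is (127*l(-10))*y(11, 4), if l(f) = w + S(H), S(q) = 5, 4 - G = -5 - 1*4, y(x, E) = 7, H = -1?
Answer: 13335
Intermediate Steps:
G = 13 (G = 4 - (-5 - 1*4) = 4 - (-5 - 4) = 4 - 1*(-9) = 4 + 9 = 13)
w = 10 (w = (-5 + √(-1 + 5)) + 13 = (-5 + √4) + 13 = (-5 + 2) + 13 = -3 + 13 = 10)
l(f) = 15 (l(f) = 10 + 5 = 15)
(127*l(-10))*y(11, 4) = (127*15)*7 = 1905*7 = 13335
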